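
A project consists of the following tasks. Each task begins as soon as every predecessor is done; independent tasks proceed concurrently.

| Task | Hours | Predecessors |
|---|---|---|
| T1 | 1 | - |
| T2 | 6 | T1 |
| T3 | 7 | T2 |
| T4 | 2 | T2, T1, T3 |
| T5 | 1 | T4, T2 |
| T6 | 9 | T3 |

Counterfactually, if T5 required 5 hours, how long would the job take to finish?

Actual critical path: T1→T2→T3→T6 = 1+6+7+9 = 23 ⇒ 23 hours.
T5 has 6 hours of float (longest path through it is 17).
That remains the longest chain; total 23 hours.

23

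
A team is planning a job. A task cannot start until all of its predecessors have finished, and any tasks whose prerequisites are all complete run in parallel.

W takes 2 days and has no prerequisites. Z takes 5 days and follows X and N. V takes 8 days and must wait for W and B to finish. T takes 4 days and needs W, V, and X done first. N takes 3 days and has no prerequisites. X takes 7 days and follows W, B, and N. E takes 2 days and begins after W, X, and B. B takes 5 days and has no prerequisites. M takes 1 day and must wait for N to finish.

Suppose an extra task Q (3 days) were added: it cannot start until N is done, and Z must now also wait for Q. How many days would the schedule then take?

17

Originally the schedule takes 17 days.
With Q inserted, Z now waits for max(X, N, Q).
New critical path: B→V→T = 5+8+4 = 17 ⇒ 17 days.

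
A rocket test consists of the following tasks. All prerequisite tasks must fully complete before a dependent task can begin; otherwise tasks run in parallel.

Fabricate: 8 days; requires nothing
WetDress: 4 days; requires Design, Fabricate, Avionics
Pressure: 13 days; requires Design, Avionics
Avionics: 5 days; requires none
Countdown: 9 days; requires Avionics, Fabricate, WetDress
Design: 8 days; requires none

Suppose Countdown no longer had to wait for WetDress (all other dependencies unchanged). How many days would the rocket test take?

21

With the dependency in place, Design→Pressure = 8+13 = 21 sets the finish at 21 days.
Without WetDress→Countdown, Countdown's earliest start moves from 12 to 8.
After: Design→Pressure = 8+13 = 21 → 21 days.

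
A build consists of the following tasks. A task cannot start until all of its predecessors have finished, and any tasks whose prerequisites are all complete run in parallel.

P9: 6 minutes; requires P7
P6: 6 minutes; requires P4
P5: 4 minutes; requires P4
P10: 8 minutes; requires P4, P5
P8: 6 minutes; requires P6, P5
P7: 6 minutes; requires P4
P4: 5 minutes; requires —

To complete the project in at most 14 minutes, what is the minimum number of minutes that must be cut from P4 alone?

3

Current finish: 17 minutes; target: 14.
P4 is on every critical path, so each minute cut from P4 cuts the finish by one (this holds down to a finish of 13).
Need 17 − 14 = 3 minutes off P4 → P4 becomes 2 minutes, finish becomes 14.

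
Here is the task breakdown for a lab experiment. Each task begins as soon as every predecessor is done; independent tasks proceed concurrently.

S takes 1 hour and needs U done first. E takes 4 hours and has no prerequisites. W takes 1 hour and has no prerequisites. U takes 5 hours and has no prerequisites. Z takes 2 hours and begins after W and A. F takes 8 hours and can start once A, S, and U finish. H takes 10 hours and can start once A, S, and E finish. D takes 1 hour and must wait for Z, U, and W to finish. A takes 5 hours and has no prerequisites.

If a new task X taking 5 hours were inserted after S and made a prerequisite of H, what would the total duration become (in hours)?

Originally the job takes 16 hours.
With X inserted, H now waits for max(A, S, E, X).
New critical path: U→S→X→H = 5+1+5+10 = 21 ⇒ 21 hours.

21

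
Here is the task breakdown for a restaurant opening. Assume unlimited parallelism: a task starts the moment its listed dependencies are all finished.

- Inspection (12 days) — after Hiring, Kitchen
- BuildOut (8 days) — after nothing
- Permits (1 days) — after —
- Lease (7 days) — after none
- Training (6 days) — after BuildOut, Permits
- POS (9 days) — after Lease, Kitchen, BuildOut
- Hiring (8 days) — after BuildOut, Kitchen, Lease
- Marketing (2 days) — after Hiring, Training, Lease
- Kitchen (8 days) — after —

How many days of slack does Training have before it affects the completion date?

BuildOut→Hiring→Inspection = 8+8+12 = 28 sets the makespan at 28 days.
Longest path through Training: 16 days (earliest finish 14, latest finish 26).
So Training can slip 26 − 14 = 12 days.

12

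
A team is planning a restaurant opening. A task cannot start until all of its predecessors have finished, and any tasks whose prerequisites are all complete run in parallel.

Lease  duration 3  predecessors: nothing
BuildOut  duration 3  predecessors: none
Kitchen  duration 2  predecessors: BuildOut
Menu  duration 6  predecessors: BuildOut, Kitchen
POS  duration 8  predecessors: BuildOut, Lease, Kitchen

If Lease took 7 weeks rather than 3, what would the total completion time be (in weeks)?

15

As given, the longest chain is BuildOut→Kitchen→POS = 3+2+8 = 13, so the finish is 13 weeks.
Lease is off the critical path — its longest chain is 11 weeks, giving 2 of slack.
Now Lease→POS = 7+8 = 15 is longest, so the finish becomes 15 weeks.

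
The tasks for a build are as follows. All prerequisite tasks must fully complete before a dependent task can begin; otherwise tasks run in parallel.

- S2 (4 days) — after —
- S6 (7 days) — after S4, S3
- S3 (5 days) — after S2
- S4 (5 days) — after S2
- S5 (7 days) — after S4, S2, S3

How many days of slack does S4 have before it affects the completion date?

0

The longest chain is S2→S3→S5 = 4+5+7 = 16; overall finish 16 days.
The longest chain containing S4 totals 16 days.
So S4 can slip 9 − 9 = 0 days.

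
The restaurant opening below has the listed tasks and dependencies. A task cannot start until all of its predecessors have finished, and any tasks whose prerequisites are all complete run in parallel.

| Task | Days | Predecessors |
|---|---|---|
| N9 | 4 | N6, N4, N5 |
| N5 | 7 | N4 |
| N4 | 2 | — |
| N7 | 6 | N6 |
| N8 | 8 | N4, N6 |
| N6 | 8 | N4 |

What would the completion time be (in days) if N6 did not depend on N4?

Original critical path: N4→N6→N8 = 2+8+8 = 18 ⇒ 18 days.
Without N4→N6, N6's earliest start moves from 2 to 0.
After: N6→N8 = 8+8 = 16 → 16 days.

16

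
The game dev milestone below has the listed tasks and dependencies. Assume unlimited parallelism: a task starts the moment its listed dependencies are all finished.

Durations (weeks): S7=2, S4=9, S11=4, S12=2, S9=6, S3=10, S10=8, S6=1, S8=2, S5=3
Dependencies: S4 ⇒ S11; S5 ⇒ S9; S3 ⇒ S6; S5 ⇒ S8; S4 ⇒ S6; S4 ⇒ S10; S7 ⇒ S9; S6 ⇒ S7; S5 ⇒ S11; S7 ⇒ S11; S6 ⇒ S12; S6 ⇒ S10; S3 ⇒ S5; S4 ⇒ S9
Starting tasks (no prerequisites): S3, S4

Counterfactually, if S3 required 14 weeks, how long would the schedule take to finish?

Actual critical path: S3→S5→S9 = 10+3+6 = 19 ⇒ 19 weeks.
S3 lies on that path, so at 14 weeks the path becomes 23 weeks.
That remains the longest chain; total 23 weeks.

23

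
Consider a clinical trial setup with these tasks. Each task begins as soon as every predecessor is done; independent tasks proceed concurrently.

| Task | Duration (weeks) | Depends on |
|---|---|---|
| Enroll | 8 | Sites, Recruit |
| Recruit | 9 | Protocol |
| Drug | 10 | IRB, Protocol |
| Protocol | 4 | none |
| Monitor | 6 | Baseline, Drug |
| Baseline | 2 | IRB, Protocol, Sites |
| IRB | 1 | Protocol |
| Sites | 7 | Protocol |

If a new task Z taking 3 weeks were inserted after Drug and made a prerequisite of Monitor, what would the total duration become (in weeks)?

24

Originally the project takes 21 weeks.
With Z inserted, Monitor now waits for max(Baseline, Drug, Z).
New critical path: Protocol→IRB→Drug→Z→Monitor = 4+1+10+3+6 = 24 ⇒ 24 weeks.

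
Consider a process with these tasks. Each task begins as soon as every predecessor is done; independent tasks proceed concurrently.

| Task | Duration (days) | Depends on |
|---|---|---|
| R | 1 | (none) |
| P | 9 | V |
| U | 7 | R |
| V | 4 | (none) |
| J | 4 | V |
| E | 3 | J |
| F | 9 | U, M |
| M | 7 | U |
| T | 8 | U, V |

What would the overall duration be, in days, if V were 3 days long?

Actual critical path: R→U→M→F = 1+7+7+9 = 24 ⇒ 24 days.
V has 11 days of float (longest path through it is 13).
No other chain overtakes it, so the finish is 24 days.

24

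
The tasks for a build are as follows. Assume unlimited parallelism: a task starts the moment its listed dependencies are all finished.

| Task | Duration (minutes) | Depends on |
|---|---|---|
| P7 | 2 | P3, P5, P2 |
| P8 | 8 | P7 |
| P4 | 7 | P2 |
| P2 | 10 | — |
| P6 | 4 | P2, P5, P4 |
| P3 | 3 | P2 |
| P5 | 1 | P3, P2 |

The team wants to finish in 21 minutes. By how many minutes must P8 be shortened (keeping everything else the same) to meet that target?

3

Current finish: 24 minutes; target: 21.
P8 is on every critical path, so each minute cut from P8 cuts the finish by one (this holds down to a finish of 21).
Need 24 − 21 = 3 minutes off P8 → P8 becomes 5 minutes, finish becomes 21.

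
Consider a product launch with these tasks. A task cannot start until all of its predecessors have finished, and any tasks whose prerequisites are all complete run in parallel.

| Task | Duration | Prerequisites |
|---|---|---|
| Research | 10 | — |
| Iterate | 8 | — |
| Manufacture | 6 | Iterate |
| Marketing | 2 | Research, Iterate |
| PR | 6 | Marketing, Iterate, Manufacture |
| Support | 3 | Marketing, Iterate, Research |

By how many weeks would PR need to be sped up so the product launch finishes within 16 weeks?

4

Current finish: 20 weeks; target: 16.
PR is on every critical path, so each week cut from PR cuts the finish by one (this holds down to a finish of 15).
Need 20 − 16 = 4 weeks off PR → PR becomes 2 weeks, finish becomes 16.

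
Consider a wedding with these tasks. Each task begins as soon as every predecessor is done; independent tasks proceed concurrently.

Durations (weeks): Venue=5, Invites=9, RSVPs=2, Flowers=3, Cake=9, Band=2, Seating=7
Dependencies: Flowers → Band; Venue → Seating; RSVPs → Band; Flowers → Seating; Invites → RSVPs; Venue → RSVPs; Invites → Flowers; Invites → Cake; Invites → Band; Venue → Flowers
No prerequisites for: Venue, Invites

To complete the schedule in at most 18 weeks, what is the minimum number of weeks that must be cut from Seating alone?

Current finish: 19 weeks; target: 18.
Seating is on every critical path, so each week cut from Seating cuts the finish by one (this holds down to a finish of 18).
Need 19 − 18 = 1 week off Seating → Seating becomes 6 weeks, finish becomes 18.

1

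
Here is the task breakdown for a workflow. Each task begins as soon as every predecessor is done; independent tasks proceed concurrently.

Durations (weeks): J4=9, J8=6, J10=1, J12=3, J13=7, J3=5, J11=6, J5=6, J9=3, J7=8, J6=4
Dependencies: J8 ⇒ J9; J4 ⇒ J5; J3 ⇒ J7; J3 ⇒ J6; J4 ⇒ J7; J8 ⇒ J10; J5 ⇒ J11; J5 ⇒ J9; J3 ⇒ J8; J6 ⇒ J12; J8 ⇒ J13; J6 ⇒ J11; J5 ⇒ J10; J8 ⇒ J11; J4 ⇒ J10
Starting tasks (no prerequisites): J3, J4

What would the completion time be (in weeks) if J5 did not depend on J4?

Before: longest chain J4→J5→J11 = 9+6+6 = 21, finish 21.
Without J4→J5, J5's earliest start moves from 9 to 0.
The longest chain is now J3→J8→J13 = 5+6+7 = 18, so the schedule takes 18 weeks.

18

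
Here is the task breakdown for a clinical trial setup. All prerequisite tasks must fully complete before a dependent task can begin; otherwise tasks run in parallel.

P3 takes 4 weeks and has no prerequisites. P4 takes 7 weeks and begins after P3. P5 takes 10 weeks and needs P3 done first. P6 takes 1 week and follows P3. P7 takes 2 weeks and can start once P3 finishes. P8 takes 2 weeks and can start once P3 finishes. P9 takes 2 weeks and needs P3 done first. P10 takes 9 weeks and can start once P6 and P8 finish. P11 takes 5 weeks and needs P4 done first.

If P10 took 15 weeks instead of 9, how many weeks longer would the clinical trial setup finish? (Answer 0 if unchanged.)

As given, the longest chain is P3→P4→P11 = 4+7+5 = 16, so the finish is 16 weeks.
The longest path through P10 is only 15 weeks, so P10 has float 1.
The binding chain switches to P3→P8→P10 = 4+2+15 = 21; finish 21 weeks.
Change in finish: 21 − 16 = +5 weeks.

5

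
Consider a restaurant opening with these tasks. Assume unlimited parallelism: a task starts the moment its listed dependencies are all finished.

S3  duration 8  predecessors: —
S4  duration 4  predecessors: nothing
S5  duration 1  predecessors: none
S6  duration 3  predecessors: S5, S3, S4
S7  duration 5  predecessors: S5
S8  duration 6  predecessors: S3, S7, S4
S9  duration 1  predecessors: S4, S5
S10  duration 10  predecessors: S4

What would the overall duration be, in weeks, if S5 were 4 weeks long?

As given, the longest chain is S3→S8 = 8+6 = 14, so the finish is 14 weeks.
The longest path through S5 is only 12 weeks, so S5 has float 2.
The binding chain switches to S5→S7→S8 = 4+5+6 = 15; finish 15 weeks.

15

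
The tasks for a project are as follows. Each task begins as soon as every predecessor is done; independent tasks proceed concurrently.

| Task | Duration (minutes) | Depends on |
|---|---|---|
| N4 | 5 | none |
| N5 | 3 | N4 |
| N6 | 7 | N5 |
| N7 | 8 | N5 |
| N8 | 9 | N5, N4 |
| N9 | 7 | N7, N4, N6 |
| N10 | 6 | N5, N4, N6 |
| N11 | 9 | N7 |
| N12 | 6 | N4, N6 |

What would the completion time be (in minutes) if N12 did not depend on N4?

25

With the dependency in place, N4→N5→N7→N11 = 5+3+8+9 = 25 sets the finish at 25 minutes.
Dropping N4→N12 doesn't change N12's earliest start (15); another predecessor still binds.
After: N4→N5→N7→N11 = 5+3+8+9 = 25 → 25 minutes.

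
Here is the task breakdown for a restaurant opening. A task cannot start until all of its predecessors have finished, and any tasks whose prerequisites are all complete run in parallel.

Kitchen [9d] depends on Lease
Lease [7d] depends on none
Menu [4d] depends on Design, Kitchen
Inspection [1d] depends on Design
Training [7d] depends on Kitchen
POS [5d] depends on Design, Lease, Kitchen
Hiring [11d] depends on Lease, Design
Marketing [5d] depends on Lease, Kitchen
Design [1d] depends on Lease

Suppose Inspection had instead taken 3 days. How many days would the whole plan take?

The binding path is Lease→Kitchen→Training = 7+9+7 = 23; finish at 23 days.
Inspection is off the critical path — its longest chain is 9 days, giving 14 of slack.
The critical path is still Lease→Kitchen→Training; finish is now 23 days.

23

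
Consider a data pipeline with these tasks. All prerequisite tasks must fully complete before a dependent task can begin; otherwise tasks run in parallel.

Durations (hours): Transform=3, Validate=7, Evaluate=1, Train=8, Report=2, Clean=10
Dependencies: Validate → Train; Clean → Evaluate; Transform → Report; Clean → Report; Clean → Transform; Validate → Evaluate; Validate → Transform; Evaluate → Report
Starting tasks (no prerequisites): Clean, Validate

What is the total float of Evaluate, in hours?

Clean→Transform→Report = 10+3+2 = 15 sets the makespan at 15 hours.
Longest path through Evaluate: 13 hours (earliest finish 11, latest finish 13).
So Evaluate can slip 13 − 11 = 2 hours.

2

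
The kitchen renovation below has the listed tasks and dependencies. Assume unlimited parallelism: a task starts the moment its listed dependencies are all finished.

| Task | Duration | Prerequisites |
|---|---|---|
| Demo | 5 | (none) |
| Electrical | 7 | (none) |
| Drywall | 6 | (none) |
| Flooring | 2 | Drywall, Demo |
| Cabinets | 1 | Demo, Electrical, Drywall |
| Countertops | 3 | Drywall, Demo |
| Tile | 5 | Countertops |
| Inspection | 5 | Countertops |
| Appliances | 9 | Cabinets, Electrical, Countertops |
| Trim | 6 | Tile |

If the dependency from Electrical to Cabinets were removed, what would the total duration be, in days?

20

Original critical path: Drywall→Countertops→Tile→Trim = 6+3+5+6 = 20 ⇒ 20 days.
Without Electrical→Cabinets, Cabinets's earliest start moves from 7 to 6.
After: Drywall→Countertops→Tile→Trim = 6+3+5+6 = 20 → 20 days.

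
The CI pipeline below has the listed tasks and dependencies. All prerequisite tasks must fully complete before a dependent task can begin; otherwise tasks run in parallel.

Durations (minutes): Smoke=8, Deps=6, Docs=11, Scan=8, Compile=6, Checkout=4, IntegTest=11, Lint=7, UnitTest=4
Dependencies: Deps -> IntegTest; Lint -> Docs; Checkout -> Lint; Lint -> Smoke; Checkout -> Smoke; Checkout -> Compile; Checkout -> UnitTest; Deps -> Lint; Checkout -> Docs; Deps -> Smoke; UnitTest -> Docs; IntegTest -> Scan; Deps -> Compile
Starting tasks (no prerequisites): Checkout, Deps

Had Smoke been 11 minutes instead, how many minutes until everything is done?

25

Actual critical path: Deps→IntegTest→Scan = 6+11+8 = 25 ⇒ 25 minutes.
Smoke has 4 minutes of float (longest path through it is 21).
No other chain overtakes it, so the finish is 25 minutes.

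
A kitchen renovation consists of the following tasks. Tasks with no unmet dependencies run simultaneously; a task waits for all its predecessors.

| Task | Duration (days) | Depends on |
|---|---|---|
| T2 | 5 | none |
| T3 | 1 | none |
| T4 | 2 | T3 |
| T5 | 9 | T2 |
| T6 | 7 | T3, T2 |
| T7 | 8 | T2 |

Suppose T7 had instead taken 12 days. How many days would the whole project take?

The binding path is T2→T5 = 5+9 = 14; finish at 14 days.
T7 is off the critical path — its longest chain is 13 days, giving 1 of slack.
Now T2→T7 = 5+12 = 17 is longest, so the finish becomes 17 days.

17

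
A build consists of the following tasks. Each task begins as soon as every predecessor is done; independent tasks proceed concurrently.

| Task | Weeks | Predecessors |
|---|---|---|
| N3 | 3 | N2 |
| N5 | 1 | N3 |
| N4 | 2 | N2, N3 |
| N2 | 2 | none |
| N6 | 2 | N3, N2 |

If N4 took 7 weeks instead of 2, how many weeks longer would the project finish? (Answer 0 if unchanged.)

The binding path is N2→N3→N4 = 2+3+2 = 7; finish at 7 weeks.
N4 lies on that path, so at 7 weeks the path becomes 12 weeks.
The critical path is still N2→N3→N4; finish is now 12 weeks.
Change in finish: 12 − 7 = +5 weeks.

5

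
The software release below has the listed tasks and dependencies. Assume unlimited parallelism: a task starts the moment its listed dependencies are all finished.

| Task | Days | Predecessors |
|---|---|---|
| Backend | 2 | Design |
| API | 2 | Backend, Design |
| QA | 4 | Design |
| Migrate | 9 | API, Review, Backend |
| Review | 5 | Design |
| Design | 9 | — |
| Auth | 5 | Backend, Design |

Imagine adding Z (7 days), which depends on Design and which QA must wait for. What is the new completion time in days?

23

Originally the schedule takes 23 days.
With Z inserted, QA now waits for max(Design, Z).
New critical path: Design→Review→Migrate = 9+5+9 = 23 ⇒ 23 days.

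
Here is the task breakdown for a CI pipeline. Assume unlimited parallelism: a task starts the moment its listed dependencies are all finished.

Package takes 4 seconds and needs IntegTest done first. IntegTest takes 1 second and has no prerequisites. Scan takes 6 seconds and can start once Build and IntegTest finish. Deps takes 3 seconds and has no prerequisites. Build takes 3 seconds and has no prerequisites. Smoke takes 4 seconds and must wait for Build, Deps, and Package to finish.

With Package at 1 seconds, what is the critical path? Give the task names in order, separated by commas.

Build, Scan

The binding path is IntegTest→Package→Smoke = 1+4+4 = 9; finish at 9 seconds.
Since Package is critical, the -3 change carries straight to that chain (now 6 seconds).
New critical path: Build→Scan = 3+6 = 9 ⇒ 9 seconds.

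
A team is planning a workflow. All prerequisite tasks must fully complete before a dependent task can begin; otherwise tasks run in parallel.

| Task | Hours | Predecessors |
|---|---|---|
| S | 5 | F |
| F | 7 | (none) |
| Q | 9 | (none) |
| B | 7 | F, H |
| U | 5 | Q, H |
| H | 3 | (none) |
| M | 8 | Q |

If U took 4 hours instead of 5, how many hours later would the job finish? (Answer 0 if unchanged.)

0

Critical path before the change: Q→M = 9+8 = 17 giving 17 hours.
U is off the critical path — its longest chain is 14 hours, giving 3 of slack.
The critical path is still Q→M; finish is now 17 hours.
Change in finish: 17 − 17 = +0 hours.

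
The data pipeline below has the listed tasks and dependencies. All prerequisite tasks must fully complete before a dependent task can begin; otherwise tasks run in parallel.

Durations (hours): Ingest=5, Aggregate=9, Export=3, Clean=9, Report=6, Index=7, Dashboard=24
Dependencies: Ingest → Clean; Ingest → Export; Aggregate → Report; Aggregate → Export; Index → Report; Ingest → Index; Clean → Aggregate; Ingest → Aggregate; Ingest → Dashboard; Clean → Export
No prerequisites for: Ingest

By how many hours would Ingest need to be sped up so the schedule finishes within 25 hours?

Current finish: 29 hours; target: 25.
Ingest is on every critical path, so each hour cut from Ingest cuts the finish by one (this holds down to a finish of 25).
Need 29 − 25 = 4 hours off Ingest → Ingest becomes 1 hour, finish becomes 25.

4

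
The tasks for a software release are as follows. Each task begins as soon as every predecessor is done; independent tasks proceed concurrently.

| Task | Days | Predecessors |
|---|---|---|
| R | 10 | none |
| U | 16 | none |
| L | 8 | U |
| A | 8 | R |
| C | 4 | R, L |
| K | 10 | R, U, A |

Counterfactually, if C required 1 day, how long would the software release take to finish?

Baseline: U→L→C = 16+8+4 = 28 → 28 days.
Since C is critical, the -3 change carries straight to that chain (now 25 days).
New critical path: R→A→K = 10+8+10 = 28 ⇒ 28 days.

28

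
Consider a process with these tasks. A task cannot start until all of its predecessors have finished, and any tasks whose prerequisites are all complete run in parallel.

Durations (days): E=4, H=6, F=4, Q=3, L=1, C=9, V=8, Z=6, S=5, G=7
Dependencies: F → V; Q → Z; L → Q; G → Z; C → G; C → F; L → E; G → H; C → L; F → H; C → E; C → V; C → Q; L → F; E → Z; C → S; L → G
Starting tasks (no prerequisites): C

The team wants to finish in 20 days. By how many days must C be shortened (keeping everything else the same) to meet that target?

Current finish: 23 days; target: 20.
C is on every critical path, so each day cut from C cuts the finish by one (this holds down to a finish of 15).
Need 23 − 20 = 3 days off C → C becomes 6 days, finish becomes 20.

3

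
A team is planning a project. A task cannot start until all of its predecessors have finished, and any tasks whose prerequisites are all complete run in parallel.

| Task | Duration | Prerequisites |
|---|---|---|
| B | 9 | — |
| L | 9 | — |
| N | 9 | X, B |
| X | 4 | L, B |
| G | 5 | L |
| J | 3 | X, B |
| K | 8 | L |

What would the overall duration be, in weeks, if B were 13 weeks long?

Actual critical path: B→X→N = 9+4+9 = 22 ⇒ 22 weeks.
B lies on that path, so at 13 weeks the path becomes 26 weeks.
No other chain overtakes it, so the finish is 26 weeks.

26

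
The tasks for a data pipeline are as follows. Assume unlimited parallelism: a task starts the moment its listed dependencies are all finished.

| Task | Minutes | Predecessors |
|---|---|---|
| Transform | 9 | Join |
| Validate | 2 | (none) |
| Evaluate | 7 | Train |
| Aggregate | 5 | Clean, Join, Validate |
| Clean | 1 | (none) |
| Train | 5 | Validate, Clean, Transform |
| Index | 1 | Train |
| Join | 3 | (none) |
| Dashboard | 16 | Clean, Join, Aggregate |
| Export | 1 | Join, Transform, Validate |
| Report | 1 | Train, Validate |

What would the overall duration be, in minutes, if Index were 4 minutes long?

Critical path before the change: Join→Transform→Train→Evaluate = 3+9+5+7 = 24 giving 24 minutes.
Index has 6 minutes of float (longest path through it is 18).
That remains the longest chain; total 24 minutes.

24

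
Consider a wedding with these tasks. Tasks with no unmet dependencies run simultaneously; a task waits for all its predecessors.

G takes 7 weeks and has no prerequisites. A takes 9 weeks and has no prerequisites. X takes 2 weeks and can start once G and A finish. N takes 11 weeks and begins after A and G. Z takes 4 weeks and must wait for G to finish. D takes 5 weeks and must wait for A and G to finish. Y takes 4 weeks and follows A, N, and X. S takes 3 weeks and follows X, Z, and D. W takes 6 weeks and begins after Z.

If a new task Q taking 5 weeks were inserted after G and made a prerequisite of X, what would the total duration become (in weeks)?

24

Originally the job takes 24 weeks.
With Q inserted, X now waits for max(G, A, Q).
New critical path: A→N→Y = 9+11+4 = 24 ⇒ 24 weeks.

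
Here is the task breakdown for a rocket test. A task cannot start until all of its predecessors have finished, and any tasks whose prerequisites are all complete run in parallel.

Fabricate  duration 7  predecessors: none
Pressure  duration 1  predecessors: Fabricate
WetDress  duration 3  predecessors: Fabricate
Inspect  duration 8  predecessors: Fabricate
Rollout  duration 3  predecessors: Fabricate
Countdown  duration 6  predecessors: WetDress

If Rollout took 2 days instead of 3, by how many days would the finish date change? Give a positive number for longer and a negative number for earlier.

The binding path is Fabricate→WetDress→Countdown = 7+3+6 = 16; finish at 16 days.
The longest path through Rollout is only 10 days, so Rollout has float 6.
The critical path is still Fabricate→WetDress→Countdown; finish is now 16 days.
Change in finish: 16 − 16 = +0 days.

0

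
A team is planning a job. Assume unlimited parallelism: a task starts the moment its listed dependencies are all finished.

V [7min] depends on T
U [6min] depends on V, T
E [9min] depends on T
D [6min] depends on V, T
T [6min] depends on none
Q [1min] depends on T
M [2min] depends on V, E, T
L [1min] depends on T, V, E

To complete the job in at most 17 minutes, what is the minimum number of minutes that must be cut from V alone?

Current finish: 19 minutes; target: 17.
V is on every critical path, so each minute cut from V cuts the finish by one (this holds down to a finish of 17).
Need 19 − 17 = 2 minutes off V → V becomes 5 minutes, finish becomes 17.

2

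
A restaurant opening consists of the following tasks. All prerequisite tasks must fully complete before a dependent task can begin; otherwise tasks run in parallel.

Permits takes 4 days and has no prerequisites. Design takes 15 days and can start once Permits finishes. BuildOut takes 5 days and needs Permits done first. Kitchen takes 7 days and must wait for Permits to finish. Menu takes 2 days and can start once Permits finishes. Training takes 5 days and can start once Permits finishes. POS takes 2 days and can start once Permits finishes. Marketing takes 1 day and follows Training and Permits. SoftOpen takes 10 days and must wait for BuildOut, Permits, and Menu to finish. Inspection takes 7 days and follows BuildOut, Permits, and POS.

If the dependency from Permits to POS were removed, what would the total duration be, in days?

19

Original critical path: Permits→Design = 4+15 = 19 ⇒ 19 days.
Without Permits→POS, POS's earliest start moves from 4 to 0.
The longest chain is now Permits→Design = 4+15 = 19, so the restaurant opening takes 19 days.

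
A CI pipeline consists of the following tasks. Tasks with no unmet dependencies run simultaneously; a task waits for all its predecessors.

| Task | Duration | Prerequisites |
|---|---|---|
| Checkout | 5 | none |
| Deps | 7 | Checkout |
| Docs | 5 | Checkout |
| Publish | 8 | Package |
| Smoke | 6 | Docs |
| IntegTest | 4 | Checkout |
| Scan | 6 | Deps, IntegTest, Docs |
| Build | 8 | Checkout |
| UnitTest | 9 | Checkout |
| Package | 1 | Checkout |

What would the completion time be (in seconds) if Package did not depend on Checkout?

18

With the dependency in place, Checkout→Deps→Scan = 5+7+6 = 18 sets the finish at 18 seconds.
Without Checkout→Package, Package's earliest start moves from 5 to 0.
New critical path: Checkout→Deps→Scan = 5+7+6 = 18 ⇒ 18 seconds.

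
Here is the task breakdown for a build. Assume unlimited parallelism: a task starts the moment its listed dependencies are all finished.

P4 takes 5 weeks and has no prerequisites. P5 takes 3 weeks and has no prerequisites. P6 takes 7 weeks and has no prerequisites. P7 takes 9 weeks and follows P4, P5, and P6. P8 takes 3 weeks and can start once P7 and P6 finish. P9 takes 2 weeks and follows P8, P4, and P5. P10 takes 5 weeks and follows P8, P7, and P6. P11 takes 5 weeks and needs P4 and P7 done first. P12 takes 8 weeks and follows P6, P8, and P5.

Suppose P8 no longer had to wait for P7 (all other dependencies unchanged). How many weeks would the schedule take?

21

Original critical path: P6→P7→P8→P12 = 7+9+3+8 = 27 ⇒ 27 weeks.
Without P7→P8, P8's earliest start moves from 16 to 7.
After: P6→P7→P10 = 7+9+5 = 21 → 21 weeks.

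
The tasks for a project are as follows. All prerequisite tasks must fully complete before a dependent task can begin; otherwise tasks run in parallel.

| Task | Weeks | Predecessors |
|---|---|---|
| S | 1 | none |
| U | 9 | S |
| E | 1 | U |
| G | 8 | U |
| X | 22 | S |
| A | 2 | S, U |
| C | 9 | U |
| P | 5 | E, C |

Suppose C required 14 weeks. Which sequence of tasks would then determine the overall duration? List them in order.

S, U, C, P

The binding path is S→U→C→P = 1+9+9+5 = 24; finish at 24 weeks.
C lies on that path, so at 14 weeks the path becomes 29 weeks.
That remains the longest chain; total 29 weeks.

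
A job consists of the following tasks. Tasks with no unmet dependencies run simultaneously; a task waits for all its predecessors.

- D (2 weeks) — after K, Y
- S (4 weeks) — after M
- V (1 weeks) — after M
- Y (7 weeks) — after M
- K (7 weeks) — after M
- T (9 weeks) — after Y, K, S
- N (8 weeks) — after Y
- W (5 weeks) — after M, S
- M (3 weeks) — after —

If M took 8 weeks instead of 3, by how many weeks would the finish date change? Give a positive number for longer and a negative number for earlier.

5

As given, the longest chain is M→K→T = 3+7+9 = 19, so the finish is 19 weeks.
Since M is critical, the +5 change carries straight to that chain (now 24 weeks).
That remains the longest chain; total 24 weeks.
Change in finish: 24 − 19 = +5 weeks.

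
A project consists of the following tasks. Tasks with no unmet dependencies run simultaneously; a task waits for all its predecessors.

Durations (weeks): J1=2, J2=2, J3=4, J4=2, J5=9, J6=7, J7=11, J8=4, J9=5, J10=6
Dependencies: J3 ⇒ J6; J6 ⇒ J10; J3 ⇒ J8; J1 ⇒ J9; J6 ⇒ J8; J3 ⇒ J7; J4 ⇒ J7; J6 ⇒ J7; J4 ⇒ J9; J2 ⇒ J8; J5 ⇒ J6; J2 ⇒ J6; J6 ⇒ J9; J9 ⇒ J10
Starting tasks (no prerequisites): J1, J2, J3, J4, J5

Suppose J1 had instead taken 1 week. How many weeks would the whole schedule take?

27

Baseline: J5→J6→J7 = 9+7+11 = 27 → 27 weeks.
The longest path through J1 is only 13 weeks, so J1 has float 14.
The critical path is still J5→J6→J7; finish is now 27 weeks.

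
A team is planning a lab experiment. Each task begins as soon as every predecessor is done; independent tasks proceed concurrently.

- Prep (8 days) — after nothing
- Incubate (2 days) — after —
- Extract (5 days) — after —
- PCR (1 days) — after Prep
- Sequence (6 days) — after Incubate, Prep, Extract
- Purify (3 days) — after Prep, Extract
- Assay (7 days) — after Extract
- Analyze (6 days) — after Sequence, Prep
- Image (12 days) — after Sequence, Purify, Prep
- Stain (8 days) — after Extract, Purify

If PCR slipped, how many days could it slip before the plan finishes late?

Prep→Sequence→Image = 8+6+12 = 26 sets the makespan at 26 days.
PCR finishes as early as 9 and must finish by 26.
So PCR can slip 26 − 9 = 17 days.

17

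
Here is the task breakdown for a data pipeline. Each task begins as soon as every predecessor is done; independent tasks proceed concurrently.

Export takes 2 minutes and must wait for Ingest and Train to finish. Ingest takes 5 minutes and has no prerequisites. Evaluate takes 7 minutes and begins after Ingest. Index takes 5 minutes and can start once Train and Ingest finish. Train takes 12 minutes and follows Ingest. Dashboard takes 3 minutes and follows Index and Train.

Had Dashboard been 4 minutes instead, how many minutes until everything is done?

Critical path before the change: Ingest→Train→Index→Dashboard = 5+12+5+3 = 25 giving 25 minutes.
Dashboard is on the critical path; changing it to 4 makes that path 26 minutes.
No other chain overtakes it, so the finish is 26 minutes.

26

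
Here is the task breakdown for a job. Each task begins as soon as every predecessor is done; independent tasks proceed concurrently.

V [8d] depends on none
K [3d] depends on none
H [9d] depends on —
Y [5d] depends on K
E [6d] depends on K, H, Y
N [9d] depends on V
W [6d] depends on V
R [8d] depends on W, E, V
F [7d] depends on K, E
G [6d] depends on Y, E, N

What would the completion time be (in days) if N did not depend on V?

23

Original critical path: V→N→G = 8+9+6 = 23 ⇒ 23 days.
Without V→N, N's earliest start moves from 8 to 0.
The longest chain is now H→E→R = 9+6+8 = 23, so the project takes 23 days.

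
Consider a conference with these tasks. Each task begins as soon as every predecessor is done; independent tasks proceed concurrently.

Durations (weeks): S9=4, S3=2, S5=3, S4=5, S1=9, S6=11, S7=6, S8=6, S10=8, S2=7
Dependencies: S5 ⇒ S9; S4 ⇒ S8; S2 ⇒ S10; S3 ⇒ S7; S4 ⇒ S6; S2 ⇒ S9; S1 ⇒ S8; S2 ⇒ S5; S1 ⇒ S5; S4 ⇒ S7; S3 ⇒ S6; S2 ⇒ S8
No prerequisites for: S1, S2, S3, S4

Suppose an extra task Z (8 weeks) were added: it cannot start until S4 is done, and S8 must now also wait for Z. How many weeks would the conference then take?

19

Originally the conference takes 16 weeks.
With Z inserted, S8 now waits for max(S2, S1, S4, Z).
New critical path: S4→Z→S8 = 5+8+6 = 19 ⇒ 19 weeks.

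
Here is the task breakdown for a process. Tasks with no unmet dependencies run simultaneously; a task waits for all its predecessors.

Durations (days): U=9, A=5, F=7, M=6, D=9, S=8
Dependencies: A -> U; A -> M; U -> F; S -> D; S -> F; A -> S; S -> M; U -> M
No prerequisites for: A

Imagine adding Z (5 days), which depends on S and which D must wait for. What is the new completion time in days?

Originally the schedule takes 22 days.
With Z inserted, D now waits for max(S, Z).
New critical path: A→S→Z→D = 5+8+5+9 = 27 ⇒ 27 days.

27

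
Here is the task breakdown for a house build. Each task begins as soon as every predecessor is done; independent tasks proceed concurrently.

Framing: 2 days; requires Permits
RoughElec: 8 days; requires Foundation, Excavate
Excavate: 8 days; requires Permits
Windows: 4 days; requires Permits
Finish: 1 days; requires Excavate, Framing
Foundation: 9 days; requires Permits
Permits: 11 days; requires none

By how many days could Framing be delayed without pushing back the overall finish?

14

The longest chain is Permits→Foundation→RoughElec = 11+9+8 = 28; overall finish 28 days.
The longest chain containing Framing totals 14 days.
So Framing can slip 27 − 13 = 14 days.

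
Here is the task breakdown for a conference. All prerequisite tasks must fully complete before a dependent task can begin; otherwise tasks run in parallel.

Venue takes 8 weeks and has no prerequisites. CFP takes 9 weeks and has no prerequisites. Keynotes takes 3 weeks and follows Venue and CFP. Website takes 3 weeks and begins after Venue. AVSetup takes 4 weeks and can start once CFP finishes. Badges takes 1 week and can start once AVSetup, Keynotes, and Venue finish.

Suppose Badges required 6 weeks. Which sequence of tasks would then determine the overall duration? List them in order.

CFP, AVSetup, Badges

Critical path before the change: CFP→AVSetup→Badges = 9+4+1 = 14 giving 14 weeks.
Badges lies on that path, so at 6 weeks the path becomes 19 weeks.
No other chain overtakes it, so the finish is 19 weeks.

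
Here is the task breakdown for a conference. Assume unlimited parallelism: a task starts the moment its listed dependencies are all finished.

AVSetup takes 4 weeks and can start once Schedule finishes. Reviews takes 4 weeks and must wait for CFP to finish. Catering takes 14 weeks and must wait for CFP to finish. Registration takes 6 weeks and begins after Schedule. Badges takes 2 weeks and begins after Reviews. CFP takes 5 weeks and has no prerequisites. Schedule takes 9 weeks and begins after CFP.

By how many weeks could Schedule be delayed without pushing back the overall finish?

Critical path: CFP→Schedule→Registration = 5+9+6 = 20, so the finish is 20 weeks.
Longest path through Schedule: 20 weeks (earliest finish 14, latest finish 14).
So Schedule can slip 14 − 14 = 0 weeks.

0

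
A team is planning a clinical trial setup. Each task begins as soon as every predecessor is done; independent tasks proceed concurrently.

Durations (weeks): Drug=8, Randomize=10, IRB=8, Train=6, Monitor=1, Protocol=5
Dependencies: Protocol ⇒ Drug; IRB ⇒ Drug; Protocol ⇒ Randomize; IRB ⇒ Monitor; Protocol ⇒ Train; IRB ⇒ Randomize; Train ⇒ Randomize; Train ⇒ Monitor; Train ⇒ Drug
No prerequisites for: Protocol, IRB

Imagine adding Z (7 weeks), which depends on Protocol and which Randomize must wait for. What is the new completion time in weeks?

22

Originally the job takes 21 weeks.
With Z inserted, Randomize now waits for max(IRB, Train, Protocol, Z).
New critical path: Protocol→Z→Randomize = 5+7+10 = 22 ⇒ 22 weeks.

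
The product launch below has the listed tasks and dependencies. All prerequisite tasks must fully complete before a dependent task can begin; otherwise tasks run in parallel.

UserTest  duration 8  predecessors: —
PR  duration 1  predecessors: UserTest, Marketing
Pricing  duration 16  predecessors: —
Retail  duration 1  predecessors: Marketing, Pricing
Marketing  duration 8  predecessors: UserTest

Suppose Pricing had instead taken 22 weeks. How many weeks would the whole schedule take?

Baseline: Pricing→Retail = 16+1 = 17 → 17 weeks.
Since Pricing is critical, the +6 change carries straight to that chain (now 23 weeks).
That remains the longest chain; total 23 weeks.

23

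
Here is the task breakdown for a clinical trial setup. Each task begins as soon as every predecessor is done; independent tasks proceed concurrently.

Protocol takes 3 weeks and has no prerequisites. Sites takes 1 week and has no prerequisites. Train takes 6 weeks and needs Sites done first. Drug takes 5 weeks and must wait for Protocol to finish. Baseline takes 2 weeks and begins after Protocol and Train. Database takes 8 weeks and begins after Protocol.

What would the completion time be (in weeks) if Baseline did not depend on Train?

Original critical path: Protocol→Database = 3+8 = 11 ⇒ 11 weeks.
Without Train→Baseline, Baseline's earliest start moves from 7 to 3.
After: Protocol→Database = 3+8 = 11 → 11 weeks.

11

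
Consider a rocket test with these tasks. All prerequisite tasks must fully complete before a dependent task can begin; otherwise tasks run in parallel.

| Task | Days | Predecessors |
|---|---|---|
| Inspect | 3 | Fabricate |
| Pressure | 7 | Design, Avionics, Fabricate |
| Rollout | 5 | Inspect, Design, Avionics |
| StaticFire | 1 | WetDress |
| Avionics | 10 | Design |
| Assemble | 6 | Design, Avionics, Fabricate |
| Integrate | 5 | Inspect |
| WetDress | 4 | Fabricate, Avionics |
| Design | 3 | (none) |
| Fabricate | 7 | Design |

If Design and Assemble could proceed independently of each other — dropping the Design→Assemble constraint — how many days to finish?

20

With the dependency in place, Design→Avionics→Pressure = 3+10+7 = 20 sets the finish at 20 days.
Dropping Design→Assemble doesn't change Assemble's earliest start (13); another predecessor still binds.
New critical path: Design→Avionics→Pressure = 3+10+7 = 20 ⇒ 20 days.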